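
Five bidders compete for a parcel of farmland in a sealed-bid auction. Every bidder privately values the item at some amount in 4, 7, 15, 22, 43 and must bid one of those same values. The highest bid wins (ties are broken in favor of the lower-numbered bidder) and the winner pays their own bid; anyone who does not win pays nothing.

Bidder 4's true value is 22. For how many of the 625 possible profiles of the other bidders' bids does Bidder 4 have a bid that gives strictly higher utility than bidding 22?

24

Others bid (4, 4, 4, 4): truth gives 0; bid 7 gives 15 > 0. Violating.
Others bid (4, 4, 4, 7): truth gives 0; bid 7 gives 15 > 0. Violating.
Others bid (4, 4, 4, 15): truth gives 0; bid 15 gives 7 > 0. Violating.
Others bid (4, 4, 7, 4): truth gives 0; bid 15 gives 7 > 0. Violating.
Others bid (4, 4, 4, 22): truth gives 0; no alternative beats it.
Others bid (4, 4, 4, 43): truth gives 0; no alternative beats it.
(Checking all 625 profiles: 24 have a profitable deviation, 601 do not.)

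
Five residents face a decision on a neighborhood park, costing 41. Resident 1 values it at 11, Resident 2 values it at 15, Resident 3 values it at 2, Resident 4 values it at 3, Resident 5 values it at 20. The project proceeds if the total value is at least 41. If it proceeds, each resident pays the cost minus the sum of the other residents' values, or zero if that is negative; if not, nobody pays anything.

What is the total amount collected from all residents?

16

Total value 51 ≥ cost 41, so it is built.
Resident 1: others sum to 40; max(0, 41 - 40) = 1.
Resident 2: others sum to 36; max(0, 41 - 36) = 5.
Resident 3: others sum to 49; max(0, 41 - 49) = 0.
Resident 4: others sum to 48; max(0, 41 - 48) = 0.
Resident 5: others sum to 31; max(0, 41 - 31) = 10.
Total collected = 1 + 5 + 0 + 0 + 10 = 16.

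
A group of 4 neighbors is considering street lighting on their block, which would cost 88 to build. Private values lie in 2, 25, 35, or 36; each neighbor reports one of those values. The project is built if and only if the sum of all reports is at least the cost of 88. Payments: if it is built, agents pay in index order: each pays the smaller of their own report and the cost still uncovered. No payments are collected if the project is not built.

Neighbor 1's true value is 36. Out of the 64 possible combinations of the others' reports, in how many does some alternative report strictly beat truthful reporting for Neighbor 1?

51

Others report (2, 25, 35): truth gives 0; report 35 gives 1 > 0. Violating.
Others report (2, 25, 36): truth gives 0; report 25 gives 11 > 0. Violating.
Others report (2, 35, 25): truth gives 0; report 35 gives 1 > 0. Violating.
Others report (2, 35, 35): truth gives 0; report 25 gives 11 > 0. Violating.
Others report (2, 2, 2): truth gives 0; no alternative beats it.
Others report (2, 2, 25): truth gives 0; no alternative beats it.
(Checking all 64 profiles: 51 have a profitable deviation, 13 do not.)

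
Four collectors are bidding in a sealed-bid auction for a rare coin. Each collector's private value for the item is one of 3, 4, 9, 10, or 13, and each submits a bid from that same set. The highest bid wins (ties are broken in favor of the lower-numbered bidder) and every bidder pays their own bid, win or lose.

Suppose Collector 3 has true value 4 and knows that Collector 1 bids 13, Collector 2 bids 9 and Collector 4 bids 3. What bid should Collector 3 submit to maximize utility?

Bid 3: loses but pays 3, utility -3.
Bid 4: loses but pays 4, utility -4.
Bid 9: loses but pays 9, utility -9.
Bid 10: loses but pays 10, utility -10.
Bid 13: loses but pays 13, utility -13.
The best choice is 3 with utility -3.

3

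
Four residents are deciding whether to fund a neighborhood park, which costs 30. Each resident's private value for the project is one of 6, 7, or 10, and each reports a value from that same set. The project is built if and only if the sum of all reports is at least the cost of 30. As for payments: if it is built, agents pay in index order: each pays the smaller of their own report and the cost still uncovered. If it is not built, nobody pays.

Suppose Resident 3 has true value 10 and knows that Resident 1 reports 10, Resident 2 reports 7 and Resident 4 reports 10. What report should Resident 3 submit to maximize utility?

6

Report 6: project built, pays 6, utility 10 - 6 = 4.
Report 7: project built, pays 7, utility 10 - 7 = 3.
Report 10: project built, pays 10, utility 10 - 10 = 0.
The best choice is 6 with utility 4.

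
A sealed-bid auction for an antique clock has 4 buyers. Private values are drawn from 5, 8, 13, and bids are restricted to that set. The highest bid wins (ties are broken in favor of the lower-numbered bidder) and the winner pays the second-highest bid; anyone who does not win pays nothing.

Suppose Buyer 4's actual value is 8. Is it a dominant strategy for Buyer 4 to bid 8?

Yes

Check each profile of the others' bids and compare truth against every alternative bid.
Others bid (5, 5, 5): truth gives 3, best alternative gives 3.
Others bid (5, 5, 8): truth gives 0, best alternative gives 0.
Others bid (5, 5, 13): truth gives 0, best alternative gives 0.
Others bid (5, 8, 5): truth gives 0, best alternative gives 0.
Others bid (5, 8, 8): truth gives 0, best alternative gives 0.
Others bid (5, 8, 13): truth gives 0, best alternative gives 0.
(Remaining 21 profiles checked similarly; truth is weakly best in each.)
In every case the truthful bid is at least as good as any alternative, so it is a dominant strategy.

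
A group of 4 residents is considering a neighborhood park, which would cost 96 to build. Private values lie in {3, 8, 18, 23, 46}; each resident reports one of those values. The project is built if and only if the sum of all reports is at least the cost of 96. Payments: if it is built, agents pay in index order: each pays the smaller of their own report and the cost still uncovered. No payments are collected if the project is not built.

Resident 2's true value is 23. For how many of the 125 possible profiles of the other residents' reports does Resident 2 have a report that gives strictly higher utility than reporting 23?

Others report (3, 46, 46): truth gives 0; report 3 gives 20 > 0. Violating.
Others report (8, 46, 46): truth gives 0; report 3 gives 20 > 0. Violating.
Others report (18, 18, 46): truth gives 0; report 18 gives 5 > 0. Violating.
Others report (18, 23, 46): truth gives 0; report 18 gives 5 > 0. Violating.
Others report (3, 3, 3): truth gives 0; no alternative beats it.
Others report (3, 3, 8): truth gives 0; no alternative beats it.
(Checking all 125 profiles: 25 have a profitable deviation, 100 do not.)

25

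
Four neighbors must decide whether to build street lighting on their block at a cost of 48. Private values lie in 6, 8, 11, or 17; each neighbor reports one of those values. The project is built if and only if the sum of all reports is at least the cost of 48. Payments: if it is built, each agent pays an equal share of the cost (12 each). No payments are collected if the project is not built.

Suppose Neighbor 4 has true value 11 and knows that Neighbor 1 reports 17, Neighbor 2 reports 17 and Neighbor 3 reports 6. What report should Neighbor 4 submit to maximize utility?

6

Report 6: project not built, utility 0.
Report 8: project built, pays 12, utility 11 - 12 = -1.
Report 11: project built, pays 12, utility 11 - 12 = -1.
Report 17: project built, pays 12, utility 11 - 12 = -1.
The best choice is 6 with utility 0.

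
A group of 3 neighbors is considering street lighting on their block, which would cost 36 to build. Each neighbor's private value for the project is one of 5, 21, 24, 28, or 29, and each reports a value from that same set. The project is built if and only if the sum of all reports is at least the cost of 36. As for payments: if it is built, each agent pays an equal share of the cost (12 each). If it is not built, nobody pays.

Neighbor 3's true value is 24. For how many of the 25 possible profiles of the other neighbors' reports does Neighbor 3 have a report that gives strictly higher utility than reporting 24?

1

Others report (5, 5): truth gives 0; report 28 gives 12 > 0. Violating.
Others report (5, 21): truth gives 12; no alternative beats it.
Others report (5, 24): truth gives 12; no alternative beats it.
(Checking all 25 profiles: 1 has a profitable deviation, 24 do not.)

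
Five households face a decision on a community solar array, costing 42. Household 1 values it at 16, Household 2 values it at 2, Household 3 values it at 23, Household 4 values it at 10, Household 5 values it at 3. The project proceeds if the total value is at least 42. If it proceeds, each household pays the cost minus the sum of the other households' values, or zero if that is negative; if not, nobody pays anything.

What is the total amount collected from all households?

15

Total value 54 ≥ cost 42, so it is built.
Household 1: others sum to 38; max(0, 42 - 38) = 4.
Household 2: others sum to 52; max(0, 42 - 52) = 0.
Household 3: others sum to 31; max(0, 42 - 31) = 11.
Household 4: others sum to 44; max(0, 42 - 44) = 0.
Household 5: others sum to 51; max(0, 42 - 51) = 0.
Total collected = 4 + 0 + 11 + 0 + 0 = 15.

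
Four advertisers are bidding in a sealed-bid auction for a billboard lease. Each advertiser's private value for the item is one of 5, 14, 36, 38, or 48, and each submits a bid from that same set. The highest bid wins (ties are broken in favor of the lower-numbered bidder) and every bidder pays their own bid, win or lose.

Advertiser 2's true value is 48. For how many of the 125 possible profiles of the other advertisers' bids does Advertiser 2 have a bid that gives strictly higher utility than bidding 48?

73

Others bid (5, 5, 5): truth gives 0; bid 14 gives 34 > 0. Violating.
Others bid (5, 5, 14): truth gives 0; bid 14 gives 34 > 0. Violating.
Others bid (5, 5, 36): truth gives 0; bid 36 gives 12 > 0. Violating.
Others bid (5, 5, 38): truth gives 0; bid 38 gives 10 > 0. Violating.
Others bid (5, 5, 48): truth gives 0; no alternative beats it.
Others bid (5, 14, 48): truth gives 0; no alternative beats it.
(Checking all 125 profiles: 73 have a profitable deviation, 52 do not.)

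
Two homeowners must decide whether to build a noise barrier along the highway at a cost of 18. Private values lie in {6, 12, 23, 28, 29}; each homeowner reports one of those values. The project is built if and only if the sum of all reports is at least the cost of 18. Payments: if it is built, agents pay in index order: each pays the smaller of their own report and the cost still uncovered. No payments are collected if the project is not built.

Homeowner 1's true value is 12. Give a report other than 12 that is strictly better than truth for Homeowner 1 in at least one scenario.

Suppose Homeowner 2 reports 12.
Report 12: project built, pays 12, utility 12 - 12 = 0.
Report 6: project built, pays 6, utility 12 - 6 = 6.
So reporting 6 beats truth here (6 > 0).

6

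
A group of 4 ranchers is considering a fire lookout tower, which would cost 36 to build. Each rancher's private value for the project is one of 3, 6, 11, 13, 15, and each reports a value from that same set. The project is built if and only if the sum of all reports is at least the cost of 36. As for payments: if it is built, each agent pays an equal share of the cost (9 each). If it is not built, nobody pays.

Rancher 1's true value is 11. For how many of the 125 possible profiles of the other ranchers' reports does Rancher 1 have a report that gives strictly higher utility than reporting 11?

Others report (3, 3, 15): truth gives 0; report 15 gives 2 > 0. Violating.
Others report (3, 6, 13): truth gives 0; report 15 gives 2 > 0. Violating.
Others report (3, 6, 15): truth gives 0; report 13 gives 2 > 0. Violating.
Others report (3, 13, 6): truth gives 0; report 15 gives 2 > 0. Violating.
Others report (3, 3, 3): truth gives 0; no alternative beats it.
Others report (3, 3, 6): truth gives 0; no alternative beats it.
(Checking all 125 profiles: 18 have a profitable deviation, 107 do not.)

18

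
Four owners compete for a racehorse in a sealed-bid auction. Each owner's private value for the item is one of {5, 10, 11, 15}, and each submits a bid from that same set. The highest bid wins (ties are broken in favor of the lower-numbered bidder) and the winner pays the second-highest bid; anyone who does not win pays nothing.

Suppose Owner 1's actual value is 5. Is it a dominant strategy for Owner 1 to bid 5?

Check each profile of the others' bids and compare truth against every alternative bid.
Others bid (5, 5, 10): truth gives 0, best alternative gives -5.
Others bid (5, 10, 5): truth gives 0, best alternative gives -5.
Others bid (5, 10, 10): truth gives 0, best alternative gives -5.
Others bid (10, 5, 5): truth gives 0, best alternative gives -5.
Others bid (10, 5, 10): truth gives 0, best alternative gives -5.
Others bid (10, 10, 5): truth gives 0, best alternative gives -5.
(Remaining 58 profiles checked similarly; truth is weakly best in each.)
In every case the truthful bid is at least as good as any alternative, so it is a dominant strategy.

Yes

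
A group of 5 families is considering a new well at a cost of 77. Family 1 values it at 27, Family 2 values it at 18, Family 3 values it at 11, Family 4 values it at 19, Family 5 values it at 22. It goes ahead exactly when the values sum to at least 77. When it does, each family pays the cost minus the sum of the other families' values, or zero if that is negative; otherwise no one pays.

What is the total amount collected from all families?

9

Total value 97 ≥ cost 77, so it is built.
Family 1: others sum to 70; max(0, 77 - 70) = 7.
Family 2: others sum to 79; max(0, 77 - 79) = 0.
Family 3: others sum to 86; max(0, 77 - 86) = 0.
Family 4: others sum to 78; max(0, 77 - 78) = 0.
Family 5: others sum to 75; max(0, 77 - 75) = 2.
Total collected = 7 + 0 + 0 + 0 + 2 = 9.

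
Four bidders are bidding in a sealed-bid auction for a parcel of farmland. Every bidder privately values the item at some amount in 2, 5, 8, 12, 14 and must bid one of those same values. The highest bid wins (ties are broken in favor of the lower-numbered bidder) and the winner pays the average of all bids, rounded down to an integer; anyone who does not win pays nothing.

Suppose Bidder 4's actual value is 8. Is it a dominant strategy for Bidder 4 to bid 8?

No

Consider the case where Bidder 1 bids 2, Bidder 2 bids 2 and Bidder 3 bids 2.
Truthful bid 8: wins, pays 3, utility 8 - 3 = 5.
Bid 5 instead: wins, pays 2, utility 8 - 2 = 6.
Since 6 > 5, bidding 5 is strictly better here, so truthful bidding is not dominant.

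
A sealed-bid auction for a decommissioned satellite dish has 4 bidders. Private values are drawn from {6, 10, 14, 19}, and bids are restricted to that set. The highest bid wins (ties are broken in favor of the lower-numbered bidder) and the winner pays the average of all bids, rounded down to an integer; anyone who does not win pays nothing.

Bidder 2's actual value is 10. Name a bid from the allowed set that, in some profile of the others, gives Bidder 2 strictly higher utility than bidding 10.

14

Suppose Bidder 1 bids 10, Bidder 3 bids 6 and Bidder 4 bids 6.
Bid 10: loses, pays 0, utility 0.
Bid 14: wins, pays 9, utility 10 - 9 = 1.
So bidding 14 beats truth here (1 > 0).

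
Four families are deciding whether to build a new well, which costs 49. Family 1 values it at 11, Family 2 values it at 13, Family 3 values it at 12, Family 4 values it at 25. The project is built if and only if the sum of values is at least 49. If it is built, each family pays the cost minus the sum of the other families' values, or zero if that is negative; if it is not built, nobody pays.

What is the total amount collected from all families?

Total value 61 ≥ cost 49, so it is built.
Family 1: others sum to 50; max(0, 49 - 50) = 0.
Family 2: others sum to 48; max(0, 49 - 48) = 1.
Family 3: others sum to 49; max(0, 49 - 49) = 0.
Family 4: others sum to 36; max(0, 49 - 36) = 13.
Total collected = 0 + 1 + 0 + 13 = 14.

14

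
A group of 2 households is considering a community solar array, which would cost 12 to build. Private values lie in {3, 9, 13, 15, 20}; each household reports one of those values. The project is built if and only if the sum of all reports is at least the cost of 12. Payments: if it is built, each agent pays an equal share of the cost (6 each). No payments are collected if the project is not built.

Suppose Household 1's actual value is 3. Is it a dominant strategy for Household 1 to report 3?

Check each profile of the others' reports and compare truth against every alternative report.
Others report (3): truth gives 0, best alternative gives -3.
Others report (9): truth gives -3, best alternative gives -3.
Others report (13): truth gives -3, best alternative gives -3.
Others report (15): truth gives -3, best alternative gives -3.
Others report (20): truth gives -3, best alternative gives -3.
In every case the truthful report is at least as good as any alternative, so it is a dominant strategy.

Yes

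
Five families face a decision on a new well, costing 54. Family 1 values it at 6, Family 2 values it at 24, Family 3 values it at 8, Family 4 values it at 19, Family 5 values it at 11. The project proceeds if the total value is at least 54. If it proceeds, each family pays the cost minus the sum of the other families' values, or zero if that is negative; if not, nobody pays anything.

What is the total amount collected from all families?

Total value 68 ≥ cost 54, so it is built.
Family 1: others sum to 62; max(0, 54 - 62) = 0.
Family 2: others sum to 44; max(0, 54 - 44) = 10.
Family 3: others sum to 60; max(0, 54 - 60) = 0.
Family 4: others sum to 49; max(0, 54 - 49) = 5.
Family 5: others sum to 57; max(0, 54 - 57) = 0.
Total collected = 0 + 10 + 0 + 5 + 0 = 15.

15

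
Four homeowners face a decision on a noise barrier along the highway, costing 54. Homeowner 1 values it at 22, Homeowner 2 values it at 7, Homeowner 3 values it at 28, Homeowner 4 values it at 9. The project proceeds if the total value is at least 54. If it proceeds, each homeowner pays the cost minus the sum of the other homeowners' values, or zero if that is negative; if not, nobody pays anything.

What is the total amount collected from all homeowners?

26

Total value 66 ≥ cost 54, so it is built.
Homeowner 1: others sum to 44; max(0, 54 - 44) = 10.
Homeowner 2: others sum to 59; max(0, 54 - 59) = 0.
Homeowner 3: others sum to 38; max(0, 54 - 38) = 16.
Homeowner 4: others sum to 57; max(0, 54 - 57) = 0.
Total collected = 10 + 0 + 16 + 0 = 26.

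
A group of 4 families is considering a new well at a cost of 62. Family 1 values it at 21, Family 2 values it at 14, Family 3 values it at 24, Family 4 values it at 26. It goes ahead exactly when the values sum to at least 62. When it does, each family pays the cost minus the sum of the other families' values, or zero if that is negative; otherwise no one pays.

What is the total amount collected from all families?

Total value 85 ≥ cost 62, so it is built.
Family 1: others sum to 64; max(0, 62 - 64) = 0.
Family 2: others sum to 71; max(0, 62 - 71) = 0.
Family 3: others sum to 61; max(0, 62 - 61) = 1.
Family 4: others sum to 59; max(0, 62 - 59) = 3.
Total collected = 0 + 0 + 1 + 3 = 4.

4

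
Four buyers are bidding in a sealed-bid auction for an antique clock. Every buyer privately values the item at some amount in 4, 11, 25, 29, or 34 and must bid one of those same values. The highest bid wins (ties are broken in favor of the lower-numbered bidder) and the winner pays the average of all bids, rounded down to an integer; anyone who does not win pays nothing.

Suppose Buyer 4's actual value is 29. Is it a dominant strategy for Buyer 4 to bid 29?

No

Consider the case where Buyer 1 bids 4, Buyer 2 bids 4 and Buyer 3 bids 4.
Truthful bid 29: wins, pays 10, utility 29 - 10 = 19.
Bid 11 instead: wins, pays 5, utility 29 - 5 = 24.
Since 24 > 19, bidding 11 is strictly better here, so truthful bidding is not dominant.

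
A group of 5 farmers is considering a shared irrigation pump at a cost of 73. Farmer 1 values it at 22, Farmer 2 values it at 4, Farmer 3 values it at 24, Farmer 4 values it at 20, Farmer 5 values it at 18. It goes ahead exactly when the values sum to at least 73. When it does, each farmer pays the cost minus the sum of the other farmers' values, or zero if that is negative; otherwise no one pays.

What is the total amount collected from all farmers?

Total value 88 ≥ cost 73, so it is built.
Farmer 1: others sum to 66; max(0, 73 - 66) = 7.
Farmer 2: others sum to 84; max(0, 73 - 84) = 0.
Farmer 3: others sum to 64; max(0, 73 - 64) = 9.
Farmer 4: others sum to 68; max(0, 73 - 68) = 5.
Farmer 5: others sum to 70; max(0, 73 - 70) = 3.
Total collected = 7 + 0 + 9 + 5 + 3 = 24.

24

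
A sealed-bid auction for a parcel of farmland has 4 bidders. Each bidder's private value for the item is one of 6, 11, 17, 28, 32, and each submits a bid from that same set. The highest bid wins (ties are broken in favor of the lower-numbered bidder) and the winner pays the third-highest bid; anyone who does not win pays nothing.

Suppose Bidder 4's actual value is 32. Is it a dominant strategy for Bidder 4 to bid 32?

Yes

Check each profile of the others' bids and compare truth against every alternative bid.
Others bid (6, 6, 28): truth gives 26, best alternative gives 0.
Others bid (6, 28, 6): truth gives 26, best alternative gives 0.
Others bid (28, 6, 6): truth gives 26, best alternative gives 0.
Others bid (6, 11, 28): truth gives 21, best alternative gives 0.
Others bid (6, 28, 11): truth gives 21, best alternative gives 0.
Others bid (11, 6, 28): truth gives 21, best alternative gives 0.
(Remaining 119 profiles checked similarly; truth is weakly best in each.)
In every case the truthful bid is at least as good as any alternative, so it is a dominant strategy.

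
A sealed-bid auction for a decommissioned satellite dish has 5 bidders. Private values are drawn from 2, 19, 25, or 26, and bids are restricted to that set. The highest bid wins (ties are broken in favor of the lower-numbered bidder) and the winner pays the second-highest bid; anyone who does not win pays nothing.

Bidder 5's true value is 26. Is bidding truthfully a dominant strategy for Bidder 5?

Check each profile of the others' bids and compare truth against every alternative bid.
Others bid (2, 2, 2, 25): truth gives 1, best alternative gives 0.
Others bid (2, 2, 19, 25): truth gives 1, best alternative gives 0.
Others bid (2, 2, 25, 2): truth gives 1, best alternative gives 0.
Others bid (2, 2, 25, 19): truth gives 1, best alternative gives 0.
Others bid (2, 2, 25, 25): truth gives 1, best alternative gives 0.
Others bid (2, 19, 2, 25): truth gives 1, best alternative gives 0.
(Remaining 250 profiles checked similarly; truth is weakly best in each.)
In every case the truthful bid is at least as good as any alternative, so it is a dominant strategy.

Yes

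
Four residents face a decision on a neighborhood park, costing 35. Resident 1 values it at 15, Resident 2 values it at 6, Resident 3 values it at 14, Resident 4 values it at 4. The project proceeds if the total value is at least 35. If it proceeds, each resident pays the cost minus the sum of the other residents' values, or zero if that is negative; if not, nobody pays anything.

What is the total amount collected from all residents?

23

Total value 39 ≥ cost 35, so it is built.
Resident 1: others sum to 24; max(0, 35 - 24) = 11.
Resident 2: others sum to 33; max(0, 35 - 33) = 2.
Resident 3: others sum to 25; max(0, 35 - 25) = 10.
Resident 4: others sum to 35; max(0, 35 - 35) = 0.
Total collected = 11 + 2 + 10 + 0 = 23.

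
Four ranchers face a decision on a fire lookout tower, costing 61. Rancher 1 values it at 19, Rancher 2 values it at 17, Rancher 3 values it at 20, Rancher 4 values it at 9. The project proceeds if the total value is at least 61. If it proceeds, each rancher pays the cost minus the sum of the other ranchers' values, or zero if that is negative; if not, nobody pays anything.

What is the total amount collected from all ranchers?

49

Total value 65 ≥ cost 61, so it is built.
Rancher 1: others sum to 46; max(0, 61 - 46) = 15.
Rancher 2: others sum to 48; max(0, 61 - 48) = 13.
Rancher 3: others sum to 45; max(0, 61 - 45) = 16.
Rancher 4: others sum to 56; max(0, 61 - 56) = 5.
Total collected = 15 + 13 + 16 + 5 = 49.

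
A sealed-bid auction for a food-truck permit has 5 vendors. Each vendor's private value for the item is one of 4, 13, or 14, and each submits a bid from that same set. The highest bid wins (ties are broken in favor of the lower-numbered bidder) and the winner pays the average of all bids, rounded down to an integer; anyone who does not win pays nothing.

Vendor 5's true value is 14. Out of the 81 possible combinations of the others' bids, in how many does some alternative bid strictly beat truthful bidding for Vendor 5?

1

Others bid (4, 4, 4, 4): truth gives 8; bid 13 gives 9 > 8. Violating.
Others bid (4, 4, 4, 13): truth gives 7; no alternative beats it.
Others bid (4, 4, 4, 14): truth gives 0; no alternative beats it.
(Checking all 81 profiles: 1 has a profitable deviation, 80 do not.)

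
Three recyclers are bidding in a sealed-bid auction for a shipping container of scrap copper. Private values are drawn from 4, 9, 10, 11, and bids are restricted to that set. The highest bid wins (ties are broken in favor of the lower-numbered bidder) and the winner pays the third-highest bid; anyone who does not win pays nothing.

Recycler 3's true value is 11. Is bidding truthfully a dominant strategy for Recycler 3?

Check each profile of the others' bids and compare truth against every alternative bid.
Others bid (4, 10): truth gives 7, best alternative gives 0.
Others bid (10, 4): truth gives 7, best alternative gives 0.
Others bid (9, 10): truth gives 2, best alternative gives 0.
Others bid (10, 9): truth gives 2, best alternative gives 0.
Others bid (10, 10): truth gives 1, best alternative gives 0.
Others bid (4, 4): truth gives 7, best alternative gives 7.
(Remaining 10 profiles checked similarly; truth is weakly best in each.)
In every case the truthful bid is at least as good as any alternative, so it is a dominant strategy.

Yes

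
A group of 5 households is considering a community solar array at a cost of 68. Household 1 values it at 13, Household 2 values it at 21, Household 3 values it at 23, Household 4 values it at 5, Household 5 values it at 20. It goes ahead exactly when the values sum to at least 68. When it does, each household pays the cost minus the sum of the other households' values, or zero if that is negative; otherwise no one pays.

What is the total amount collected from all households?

22

Total value 82 ≥ cost 68, so it is built.
Household 1: others sum to 69; max(0, 68 - 69) = 0.
Household 2: others sum to 61; max(0, 68 - 61) = 7.
Household 3: others sum to 59; max(0, 68 - 59) = 9.
Household 4: others sum to 77; max(0, 68 - 77) = 0.
Household 5: others sum to 62; max(0, 68 - 62) = 6.
Total collected = 0 + 7 + 9 + 0 + 6 = 22.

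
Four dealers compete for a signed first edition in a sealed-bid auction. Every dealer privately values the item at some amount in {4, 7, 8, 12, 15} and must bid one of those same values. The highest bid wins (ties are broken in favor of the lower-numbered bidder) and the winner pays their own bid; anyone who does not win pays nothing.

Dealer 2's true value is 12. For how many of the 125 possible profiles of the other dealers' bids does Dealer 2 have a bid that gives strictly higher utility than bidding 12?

Others bid (4, 4, 4): truth gives 0; bid 7 gives 5 > 0. Violating.
Others bid (4, 4, 7): truth gives 0; bid 7 gives 5 > 0. Violating.
Others bid (4, 4, 8): truth gives 0; bid 8 gives 4 > 0. Violating.
Others bid (4, 7, 4): truth gives 0; bid 7 gives 5 > 0. Violating.
Others bid (4, 4, 12): truth gives 0; no alternative beats it.
Others bid (4, 4, 15): truth gives 0; no alternative beats it.
(Checking all 125 profiles: 18 have a profitable deviation, 107 do not.)

18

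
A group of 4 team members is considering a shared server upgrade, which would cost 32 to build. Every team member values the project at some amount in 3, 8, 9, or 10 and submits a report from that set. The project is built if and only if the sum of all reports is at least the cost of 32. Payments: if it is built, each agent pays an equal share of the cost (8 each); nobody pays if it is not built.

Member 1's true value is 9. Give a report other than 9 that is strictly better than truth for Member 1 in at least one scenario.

10

Suppose Member 2 reports 3, Member 3 reports 9 and Member 4 reports 10.
Report 9: project not built, utility 0.
Report 10: project built, pays 8, utility 9 - 8 = 1.
So reporting 10 beats truth here (1 > 0).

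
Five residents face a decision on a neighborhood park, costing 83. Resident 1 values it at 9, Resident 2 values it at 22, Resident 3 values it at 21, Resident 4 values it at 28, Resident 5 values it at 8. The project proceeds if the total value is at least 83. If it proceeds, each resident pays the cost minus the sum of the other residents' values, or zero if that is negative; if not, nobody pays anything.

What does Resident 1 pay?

Total value 88 ≥ cost 83, so the project is built.
The other residents' values sum to 79.
Cost minus that sum is 83 - 79 = 4.

4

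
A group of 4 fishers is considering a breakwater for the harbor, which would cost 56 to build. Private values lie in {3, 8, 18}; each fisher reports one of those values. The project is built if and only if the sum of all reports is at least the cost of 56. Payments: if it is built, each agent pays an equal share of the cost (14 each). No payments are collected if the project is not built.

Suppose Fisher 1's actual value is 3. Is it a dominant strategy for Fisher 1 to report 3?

Yes

Check each profile of the others' reports and compare truth against every alternative report.
Others report (18, 18, 18): truth gives -11, best alternative gives -11.
Others report (3, 3, 3): truth gives 0, best alternative gives 0.
Others report (3, 3, 8): truth gives 0, best alternative gives 0.
Others report (3, 3, 18): truth gives 0, best alternative gives 0.
Others report (3, 8, 3): truth gives 0, best alternative gives 0.
Others report (3, 8, 8): truth gives 0, best alternative gives 0.
(Remaining 21 profiles checked similarly; truth is weakly best in each.)
In every case the truthful report is at least as good as any alternative, so it is a dominant strategy.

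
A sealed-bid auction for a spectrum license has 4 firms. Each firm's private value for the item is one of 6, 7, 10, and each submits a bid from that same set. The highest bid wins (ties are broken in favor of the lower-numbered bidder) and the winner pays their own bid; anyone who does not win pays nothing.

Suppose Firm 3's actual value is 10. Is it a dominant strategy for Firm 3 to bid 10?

Consider the case where Firm 1 bids 6, Firm 2 bids 6 and Firm 4 bids 6.
Truthful bid 10: wins, pays 10, utility 10 - 10 = 0.
Bid 7 instead: wins, pays 7, utility 10 - 7 = 3.
Since 3 > 0, bidding 7 is strictly better here, so truthful bidding is not dominant.

No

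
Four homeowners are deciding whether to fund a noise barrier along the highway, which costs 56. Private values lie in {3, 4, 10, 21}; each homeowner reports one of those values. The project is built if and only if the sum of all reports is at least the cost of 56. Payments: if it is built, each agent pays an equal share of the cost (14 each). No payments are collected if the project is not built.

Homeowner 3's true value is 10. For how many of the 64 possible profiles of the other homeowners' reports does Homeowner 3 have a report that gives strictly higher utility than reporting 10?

6

Others report (4, 21, 21): truth gives -4; report 3 gives 0 > -4. Violating.
Others report (10, 21, 21): truth gives -4; report 3 gives 0 > -4. Violating.
Others report (21, 4, 21): truth gives -4; report 3 gives 0 > -4. Violating.
Others report (21, 10, 21): truth gives -4; report 3 gives 0 > -4. Violating.
Others report (3, 3, 3): truth gives 0; no alternative beats it.
Others report (3, 3, 4): truth gives 0; no alternative beats it.
(Checking all 64 profiles: 6 have a profitable deviation, 58 do not.)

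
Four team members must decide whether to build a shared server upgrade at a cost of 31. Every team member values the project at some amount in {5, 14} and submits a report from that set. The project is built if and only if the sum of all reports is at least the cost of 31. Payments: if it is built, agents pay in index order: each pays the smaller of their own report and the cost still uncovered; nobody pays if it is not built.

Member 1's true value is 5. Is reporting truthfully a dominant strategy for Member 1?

Yes

Check each profile of the others' reports and compare truth against every alternative report.
Others report (5, 5, 14): truth gives 0, best alternative gives -9.
Others report (5, 14, 5): truth gives 0, best alternative gives -9.
Others report (5, 14, 14): truth gives 0, best alternative gives -9.
Others report (14, 5, 5): truth gives 0, best alternative gives -9.
Others report (14, 5, 14): truth gives 0, best alternative gives -9.
Others report (14, 14, 5): truth gives 0, best alternative gives -9.
(Remaining 2 profiles checked similarly; truth is weakly best in each.)
In every case the truthful report is at least as good as any alternative, so it is a dominant strategy.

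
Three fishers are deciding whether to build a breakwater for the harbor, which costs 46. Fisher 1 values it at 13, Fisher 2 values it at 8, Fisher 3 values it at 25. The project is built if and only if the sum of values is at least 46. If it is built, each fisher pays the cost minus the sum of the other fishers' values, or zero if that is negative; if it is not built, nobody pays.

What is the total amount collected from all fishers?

Total value 46 ≥ cost 46, so it is built.
Fisher 1: others sum to 33; max(0, 46 - 33) = 13.
Fisher 2: others sum to 38; max(0, 46 - 38) = 8.
Fisher 3: others sum to 21; max(0, 46 - 21) = 25.
Total collected = 13 + 8 + 25 = 46.

46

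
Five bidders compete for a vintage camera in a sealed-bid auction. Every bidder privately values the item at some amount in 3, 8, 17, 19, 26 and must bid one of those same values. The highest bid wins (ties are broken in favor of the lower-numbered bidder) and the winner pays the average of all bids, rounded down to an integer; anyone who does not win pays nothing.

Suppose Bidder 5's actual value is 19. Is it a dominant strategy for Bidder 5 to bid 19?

Consider the case where Bidder 1 bids 3, Bidder 2 bids 3, Bidder 3 bids 3 and Bidder 4 bids 3.
Truthful bid 19: wins, pays 6, utility 19 - 6 = 13.
Bid 8 instead: wins, pays 4, utility 19 - 4 = 15.
Since 15 > 13, bidding 8 is strictly better here, so truthful bidding is not dominant.

No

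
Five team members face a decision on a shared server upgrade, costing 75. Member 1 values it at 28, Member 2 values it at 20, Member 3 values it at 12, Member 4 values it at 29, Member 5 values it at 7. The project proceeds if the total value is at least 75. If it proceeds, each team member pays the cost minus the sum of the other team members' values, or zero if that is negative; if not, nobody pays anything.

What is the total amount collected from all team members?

15

Total value 96 ≥ cost 75, so it is built.
Member 1: others sum to 68; max(0, 75 - 68) = 7.
Member 2: others sum to 76; max(0, 75 - 76) = 0.
Member 3: others sum to 84; max(0, 75 - 84) = 0.
Member 4: others sum to 67; max(0, 75 - 67) = 8.
Member 5: others sum to 89; max(0, 75 - 89) = 0.
Total collected = 7 + 0 + 0 + 8 + 0 = 15.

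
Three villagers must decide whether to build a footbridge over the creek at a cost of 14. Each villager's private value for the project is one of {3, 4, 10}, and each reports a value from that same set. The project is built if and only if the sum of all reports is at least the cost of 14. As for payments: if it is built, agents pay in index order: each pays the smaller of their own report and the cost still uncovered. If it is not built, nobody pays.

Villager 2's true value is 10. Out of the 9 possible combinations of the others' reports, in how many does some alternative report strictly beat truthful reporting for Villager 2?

5

Others report (3, 10): truth gives 0; report 3 gives 7 > 0. Violating.
Others report (4, 10): truth gives 0; report 3 gives 7 > 0. Violating.
Others report (10, 3): truth gives 6; report 3 gives 7 > 6. Violating.
Others report (10, 4): truth gives 6; report 3 gives 7 > 6. Violating.
Others report (3, 3): truth gives 0; no alternative beats it.
Others report (3, 4): truth gives 0; no alternative beats it.
(Checking all 9 profiles: 5 have a profitable deviation, 4 do not.)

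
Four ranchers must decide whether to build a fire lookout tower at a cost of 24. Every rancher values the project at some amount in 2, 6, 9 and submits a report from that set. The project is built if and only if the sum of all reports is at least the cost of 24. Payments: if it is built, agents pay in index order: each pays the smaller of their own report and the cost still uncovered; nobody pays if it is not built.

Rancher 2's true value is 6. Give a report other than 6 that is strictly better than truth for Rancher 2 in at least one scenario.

Suppose Rancher 1 reports 6, Rancher 3 reports 9 and Rancher 4 reports 9.
Report 6: project built, pays 6, utility 6 - 6 = 0.
Report 2: project built, pays 2, utility 6 - 2 = 4.
So reporting 2 beats truth here (4 > 0).

2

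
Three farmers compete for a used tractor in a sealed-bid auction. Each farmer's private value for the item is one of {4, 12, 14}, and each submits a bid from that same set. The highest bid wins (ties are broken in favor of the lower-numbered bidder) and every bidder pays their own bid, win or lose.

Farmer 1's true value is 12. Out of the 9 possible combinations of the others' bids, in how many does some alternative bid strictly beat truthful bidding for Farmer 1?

Others bid (4, 4): truth gives 0; bid 4 gives 8 > 0. Violating.
Others bid (4, 14): truth gives -12; bid 14 gives -2 > -12. Violating.
Others bid (12, 14): truth gives -12; bid 14 gives -2 > -12. Violating.
Others bid (14, 4): truth gives -12; bid 14 gives -2 > -12. Violating.
Others bid (4, 12): truth gives 0; no alternative beats it.
Others bid (12, 4): truth gives 0; no alternative beats it.
(Checking all 9 profiles: 6 have a profitable deviation, 3 do not.)

6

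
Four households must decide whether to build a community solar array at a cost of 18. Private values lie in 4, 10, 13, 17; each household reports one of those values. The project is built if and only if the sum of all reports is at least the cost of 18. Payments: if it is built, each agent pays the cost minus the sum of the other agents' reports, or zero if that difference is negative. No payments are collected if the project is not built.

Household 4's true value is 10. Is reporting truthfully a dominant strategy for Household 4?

Check each profile of the others' reports and compare truth against every alternative report.
Others report (4, 4, 10): truth gives 10, best alternative gives 10.
Others report (4, 4, 13): truth gives 10, best alternative gives 10.
Others report (4, 4, 17): truth gives 10, best alternative gives 10.
Others report (4, 10, 4): truth gives 10, best alternative gives 10.
Others report (4, 10, 10): truth gives 10, best alternative gives 10.
Others report (4, 10, 13): truth gives 10, best alternative gives 10.
(Remaining 58 profiles checked similarly; truth is weakly best in each.)
In every case the truthful report is at least as good as any alternative, so it is a dominant strategy.

Yes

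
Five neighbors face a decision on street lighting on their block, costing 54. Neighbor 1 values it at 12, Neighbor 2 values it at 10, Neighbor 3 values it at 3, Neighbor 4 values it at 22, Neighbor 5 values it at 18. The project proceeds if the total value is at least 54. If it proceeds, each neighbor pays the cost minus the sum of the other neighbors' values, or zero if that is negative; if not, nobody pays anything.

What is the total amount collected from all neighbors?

Total value 65 ≥ cost 54, so it is built.
Neighbor 1: others sum to 53; max(0, 54 - 53) = 1.
Neighbor 2: others sum to 55; max(0, 54 - 55) = 0.
Neighbor 3: others sum to 62; max(0, 54 - 62) = 0.
Neighbor 4: others sum to 43; max(0, 54 - 43) = 11.
Neighbor 5: others sum to 47; max(0, 54 - 47) = 7.
Total collected = 1 + 0 + 0 + 11 + 7 = 19.

19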